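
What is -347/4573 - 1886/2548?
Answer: -4754417/5826002 ≈ -0.81607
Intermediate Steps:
-347/4573 - 1886/2548 = -347*1/4573 - 1886*1/2548 = -347/4573 - 943/1274 = -4754417/5826002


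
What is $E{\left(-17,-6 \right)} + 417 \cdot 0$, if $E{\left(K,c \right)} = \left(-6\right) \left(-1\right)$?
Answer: $6$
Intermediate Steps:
$E{\left(K,c \right)} = 6$
$E{\left(-17,-6 \right)} + 417 \cdot 0 = 6 + 417 \cdot 0 = 6 + 0 = 6$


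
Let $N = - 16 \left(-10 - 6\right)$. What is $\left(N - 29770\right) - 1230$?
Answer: $-30744$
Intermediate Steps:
$N = 256$ ($N = \left(-16\right) \left(-16\right) = 256$)
$\left(N - 29770\right) - 1230 = \left(256 - 29770\right) - 1230 = -29514 - 1230 = -30744$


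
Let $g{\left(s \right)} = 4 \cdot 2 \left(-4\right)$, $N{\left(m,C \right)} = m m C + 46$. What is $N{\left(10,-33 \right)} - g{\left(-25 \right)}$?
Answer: $-3222$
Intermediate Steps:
$N{\left(m,C \right)} = 46 + C m^{2}$ ($N{\left(m,C \right)} = m^{2} C + 46 = C m^{2} + 46 = 46 + C m^{2}$)
$g{\left(s \right)} = -32$ ($g{\left(s \right)} = 8 \left(-4\right) = -32$)
$N{\left(10,-33 \right)} - g{\left(-25 \right)} = \left(46 - 33 \cdot 10^{2}\right) - -32 = \left(46 - 3300\right) + 32 = -3254 + 32 = -3222$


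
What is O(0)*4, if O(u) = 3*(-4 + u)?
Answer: -48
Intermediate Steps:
O(u) = -12 + 3*u
O(0)*4 = (-12 + 3*0)*4 = (-12 + 0)*4 = -12*4 = -48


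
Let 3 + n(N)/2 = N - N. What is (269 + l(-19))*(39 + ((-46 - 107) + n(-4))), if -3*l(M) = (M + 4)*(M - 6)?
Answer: -17280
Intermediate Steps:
n(N) = -6 (n(N) = -6 + 2*(N - N) = -6 + 2*0 = -6 + 0 = -6)
l(M) = -(-6 + M)*(4 + M)/3 (l(M) = -(M + 4)*(M - 6)/3 = -(4 + M)*(-6 + M)/3 = -(-6 + M)*(4 + M)/3)
(269 + l(-19))*(39 + ((-46 - 107) + n(-4))) = (269 + (8 - 1/3*(-19)**2 + (2/3)*(-19)))*(39 + ((-46 - 107) - 6)) = (269 + (8 - 1/3*361 - 38/3))*(39 + (-153 - 6)) = (269 + (8 - 361/3 - 38/3))*(39 - 159) = (269 - 125)*(-120) = 144*(-120) = -17280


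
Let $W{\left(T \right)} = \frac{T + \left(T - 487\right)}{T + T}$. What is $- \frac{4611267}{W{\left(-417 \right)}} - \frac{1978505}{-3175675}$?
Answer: $- \frac{2442599550360509}{839013335} \approx -2.9113 \cdot 10^{6}$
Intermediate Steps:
$W{\left(T \right)} = \frac{-487 + 2 T}{2 T}$ ($W{\left(T \right)} = \frac{T + \left(T - 487\right)}{2 T} = \left(T + \left(-487 + T\right)\right) \frac{1}{2 T} = \left(-487 + 2 T\right) \frac{1}{2 T} = \frac{-487 + 2 T}{2 T}$)
$- \frac{4611267}{W{\left(-417 \right)}} - \frac{1978505}{-3175675} = - \frac{4611267}{\frac{1}{-417} \left(- \frac{487}{2} - 417\right)} - \frac{1978505}{-3175675} = - \frac{4611267}{\left(- \frac{1}{417}\right) \left(- \frac{1321}{2}\right)} - - \frac{395701}{635135} = - \frac{4611267}{\frac{1321}{834}} + \frac{395701}{635135} = \left(-4611267\right) \frac{834}{1321} + \frac{395701}{635135} = - \frac{3845796678}{1321} + \frac{395701}{635135} = - \frac{2442599550360509}{839013335}$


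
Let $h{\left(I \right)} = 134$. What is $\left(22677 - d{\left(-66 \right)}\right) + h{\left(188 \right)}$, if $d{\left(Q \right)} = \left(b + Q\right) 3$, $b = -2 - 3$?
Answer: $23024$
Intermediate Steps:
$b = -5$
$d{\left(Q \right)} = -15 + 3 Q$ ($d{\left(Q \right)} = \left(-5 + Q\right) 3 = -15 + 3 Q$)
$\left(22677 - d{\left(-66 \right)}\right) + h{\left(188 \right)} = \left(22677 - \left(-15 + 3 \left(-66\right)\right)\right) + 134 = \left(22677 - \left(-15 - 198\right)\right) + 134 = \left(22677 - -213\right) + 134 = \left(22677 + 213\right) + 134 = 22890 + 134 = 23024$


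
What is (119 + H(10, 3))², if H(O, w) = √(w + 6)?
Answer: 14884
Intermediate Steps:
H(O, w) = √(6 + w)
(119 + H(10, 3))² = (119 + √(6 + 3))² = (119 + √9)² = (119 + 3)² = 122² = 14884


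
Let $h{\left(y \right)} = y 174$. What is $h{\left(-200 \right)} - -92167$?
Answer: $57367$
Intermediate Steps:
$h{\left(y \right)} = 174 y$
$h{\left(-200 \right)} - -92167 = 174 \left(-200\right) - -92167 = -34800 + 92167 = 57367$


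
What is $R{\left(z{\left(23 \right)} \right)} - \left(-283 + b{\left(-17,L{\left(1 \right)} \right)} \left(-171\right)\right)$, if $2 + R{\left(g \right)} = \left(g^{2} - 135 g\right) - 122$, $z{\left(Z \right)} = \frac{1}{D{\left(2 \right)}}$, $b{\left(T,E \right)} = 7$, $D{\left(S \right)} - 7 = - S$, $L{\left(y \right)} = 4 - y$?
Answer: $\frac{33226}{25} \approx 1329.0$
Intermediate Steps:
$D{\left(S \right)} = 7 - S$
$z{\left(Z \right)} = \frac{1}{5}$ ($z{\left(Z \right)} = \frac{1}{7 - 2} = \frac{1}{5}$)
$R{\left(g \right)} = -124 + g^{2} - 135 g$ ($R{\left(g \right)} = -2 - \left(122 - g^{2} + 135 g\right) = -124 + g^{2} - 135 g$)
$R{\left(z{\left(23 \right)} \right)} - \left(-283 + b{\left(-17,L{\left(1 \right)} \right)} \left(-171\right)\right) = \left(-124 + \left(\frac{1}{5}\right)^{2} - 27\right) - \left(-283 + 7 \left(-171\right)\right) = \left(-124 + \frac{1}{25} - 27\right) - \left(-283 - 1197\right) = - \frac{3774}{25} - -1480 = - \frac{3774}{25} + 1480 = \frac{33226}{25}$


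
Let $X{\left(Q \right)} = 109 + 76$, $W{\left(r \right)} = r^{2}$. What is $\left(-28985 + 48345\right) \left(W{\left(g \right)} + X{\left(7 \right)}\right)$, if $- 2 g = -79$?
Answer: $33788040$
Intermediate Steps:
$g = \frac{79}{2}$ ($g = \left(- \frac{1}{2}\right) \left(-79\right) = \frac{79}{2} \approx 39.5$)
$X{\left(Q \right)} = 185$
$\left(-28985 + 48345\right) \left(W{\left(g \right)} + X{\left(7 \right)}\right) = \left(-28985 + 48345\right) \left(\left(\frac{79}{2}\right)^{2} + 185\right) = 19360 \left(\frac{6241}{4} + 185\right) = 19360 \cdot \frac{6981}{4} = 33788040$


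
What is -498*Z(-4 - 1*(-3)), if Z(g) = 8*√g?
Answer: -3984*I ≈ -3984.0*I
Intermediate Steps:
-498*Z(-4 - 1*(-3)) = -3984*√(-4 - 1*(-3)) = -3984*√(-4 + 3) = -3984*√(-1) = -3984*I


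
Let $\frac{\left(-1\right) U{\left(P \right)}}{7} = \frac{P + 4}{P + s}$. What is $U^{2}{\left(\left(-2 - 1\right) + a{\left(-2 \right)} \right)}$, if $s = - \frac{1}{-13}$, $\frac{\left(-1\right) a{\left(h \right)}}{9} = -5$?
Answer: $\frac{17522596}{299209} \approx 58.563$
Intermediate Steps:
$a{\left(h \right)} = 45$ ($a{\left(h \right)} = \left(-9\right) \left(-5\right) = 45$)
$s = \frac{1}{13}$ ($s = \left(-1\right) \left(- \frac{1}{13}\right) = \frac{1}{13} \approx 0.076923$)
$U{\left(P \right)} = - \frac{7 \left(4 + P\right)}{\frac{1}{13} + P}$ ($U{\left(P \right)} = - 7 \frac{P + 4}{P + \frac{1}{13}} = - 7 \frac{4 + P}{\frac{1}{13} + P} = - \frac{7 \left(4 + P\right)}{\frac{1}{13} + P}$)
$U^{2}{\left(\left(-2 - 1\right) + a{\left(-2 \right)} \right)} = \left(\frac{91 \left(-4 - \left(\left(-2 - 1\right) + 45\right)\right)}{1 + 13 \left(\left(-2 - 1\right) + 45\right)}\right)^{2} = \left(\frac{91 \left(-4 - \left(-3 + 45\right)\right)}{1 + 13 \left(-3 + 45\right)}\right)^{2} = \left(\frac{91 \left(-4 - 42\right)}{1 + 13 \cdot 42}\right)^{2} = \left(\frac{91 \left(-4 - 42\right)}{1 + 546}\right)^{2} = \left(91 \cdot \frac{1}{547} \left(-46\right)\right)^{2} = \left(- \frac{4186}{547}\right)^{2} = \frac{17522596}{299209}$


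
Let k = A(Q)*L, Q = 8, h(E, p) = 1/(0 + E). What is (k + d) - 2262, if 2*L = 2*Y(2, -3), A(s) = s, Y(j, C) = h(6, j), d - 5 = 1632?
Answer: -1871/3 ≈ -623.67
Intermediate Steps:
h(E, p) = 1/E
d = 1637 (d = 5 + 1632 = 1637)
Y(j, C) = ⅙ (Y(j, C) = 1/6 = ⅙)
L = ⅙ (L = (2*(⅙))/2 = (½)*(⅓) = ⅙ ≈ 0.16667)
k = 4/3 (k = 8*(⅙) = 4/3 ≈ 1.3333)
(k + d) - 2262 = (4/3 + 1637) - 2262 = 4915/3 - 2262 = -1871/3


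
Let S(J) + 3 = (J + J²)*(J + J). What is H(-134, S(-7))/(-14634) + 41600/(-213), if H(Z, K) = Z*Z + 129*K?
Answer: -198786707/1039014 ≈ -191.32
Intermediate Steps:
S(J) = -3 + 2*J*(J + J²) (S(J) = -3 + (J + J²)*(J + J) = -3 + (J + J²)*(2*J) = -3 + 2*J*(J + J²))
H(Z, K) = Z² + 129*K
H(-134, S(-7))/(-14634) + 41600/(-213) = ((-134)² + 129*(-3 + 2*(-7)² + 2*(-7)³))/(-14634) + 41600/(-213) = (17956 + 129*(-3 + 2*49 + 2*(-343)))*(-1/14634) + 41600*(-1/213) = (17956 + 129*(-3 + 98 - 686))*(-1/14634) - 41600/213 = (17956 + 129*(-591))*(-1/14634) - 41600/213 = (17956 - 76239)*(-1/14634) - 41600/213 = -58283*(-1/14634) - 41600/213 = 58283/14634 - 41600/213 = -198786707/1039014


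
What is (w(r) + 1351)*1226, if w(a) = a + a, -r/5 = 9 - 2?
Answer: 1570506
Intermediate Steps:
r = -35 (r = -5*(9 - 2) = -5*7 = -35)
w(a) = 2*a
(w(r) + 1351)*1226 = (2*(-35) + 1351)*1226 = (-70 + 1351)*1226 = 1281*1226 = 1570506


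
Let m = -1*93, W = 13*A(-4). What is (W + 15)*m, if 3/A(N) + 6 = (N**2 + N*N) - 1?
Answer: -38502/25 ≈ -1540.1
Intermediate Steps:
A(N) = 3/(-7 + 2*N**2) (A(N) = 3/(-6 + ((N**2 + N*N) - 1)) = 3/(-6 + ((N**2 + N**2) - 1)) = 3/(-6 + (2*N**2 - 1)) = 3/(-6 + (-1 + 2*N**2)) = 3/(-7 + 2*N**2))
W = 39/25 (W = 13*(3/(-7 + 2*(-4)**2)) = 13*(3/(-7 + 2*16)) = 13*(3/(-7 + 32)) = 13*(3/25) = 39/25 ≈ 1.5600)
m = -93
(W + 15)*m = (39/25 + 15)*(-93) = (414/25)*(-93) = -38502/25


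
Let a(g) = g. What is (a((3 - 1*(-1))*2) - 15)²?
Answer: 49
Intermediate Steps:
(a((3 - 1*(-1))*2) - 15)² = ((3 - 1*(-1))*2 - 15)² = ((3 + 1)*2 - 15)² = (4*2 - 15)² = (8 - 15)² = (-7)² = 49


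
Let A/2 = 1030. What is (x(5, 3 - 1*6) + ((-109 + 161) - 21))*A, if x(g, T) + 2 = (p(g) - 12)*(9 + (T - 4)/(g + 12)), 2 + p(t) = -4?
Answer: -4398100/17 ≈ -2.5871e+5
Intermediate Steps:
A = 2060 (A = 2*1030 = 2060)
p(t) = -6 (p(t) = -2 - 4 = -6)
x(g, T) = -164 - 18*(-4 + T)/(12 + g) (x(g, T) = -2 + (-6 - 12)*(9 + (T - 4)/(g + 12)) = -2 - 18*(9 + (-4 + T)/(12 + g)) = -2 + (-162 - 18*(-4 + T)/(12 + g)) = -164 - 18*(-4 + T)/(12 + g))
(x(5, 3 - 1*6) + ((-109 + 161) - 21))*A = (2*(-948 - 82*5 - 9*(3 - 1*6))/(12 + 5) + ((-109 + 161) - 21))*2060 = (2*(-948 - 410 - 9*(3 - 6))/17 + (52 - 21))*2060 = (2*(1/17)*(-948 - 410 - 9*(-3)) + 31)*2060 = (2*(1/17)*(-948 - 410 + 27) + 31)*2060 = (2*(1/17)*(-1331) + 31)*2060 = (-2662/17 + 31)*2060 = -2135/17*2060 = -4398100/17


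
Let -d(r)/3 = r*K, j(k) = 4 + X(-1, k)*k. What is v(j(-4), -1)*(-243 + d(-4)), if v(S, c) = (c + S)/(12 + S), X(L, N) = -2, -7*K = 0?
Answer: -891/8 ≈ -111.38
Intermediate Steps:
K = 0 (K = -⅐*0 = 0)
j(k) = 4 - 2*k
d(r) = 0 (d(r) = -3*r*0 = -3*0 = 0)
v(S, c) = (S + c)/(12 + S)
v(j(-4), -1)*(-243 + d(-4)) = (((4 - 2*(-4)) - 1)/(12 + (4 - 2*(-4))))*(-243 + 0) = (((4 + 8) - 1)/(12 + (4 + 8)))*(-243) = ((12 - 1)/(12 + 12))*(-243) = (11/24)*(-243) = -891/8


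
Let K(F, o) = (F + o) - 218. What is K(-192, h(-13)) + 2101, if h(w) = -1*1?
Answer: 1690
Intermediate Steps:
h(w) = -1
K(F, o) = -218 + F + o
K(-192, h(-13)) + 2101 = (-218 - 192 - 1) + 2101 = -411 + 2101 = 1690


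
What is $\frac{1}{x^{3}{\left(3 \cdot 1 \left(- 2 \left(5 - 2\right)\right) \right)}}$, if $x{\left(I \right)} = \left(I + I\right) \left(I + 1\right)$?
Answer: $\frac{1}{229220928} \approx 4.3626 \cdot 10^{-9}$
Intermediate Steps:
$x{\left(I \right)} = 2 I \left(1 + I\right)$
$\frac{1}{x^{3}{\left(3 \cdot 1 \left(- 2 \left(5 - 2\right)\right) \right)}} = \frac{1}{\left(2 \cdot 3 \cdot 1 \left(- 2 \left(5 - 2\right)\right) \left(1 + 3 \cdot 1 \left(- 2 \left(5 - 2\right)\right)\right)\right)^{3}} = \frac{1}{\left(2 \cdot 3 \left(\left(-2\right) 3\right) \left(1 + 3 \left(\left(-2\right) 3\right)\right)\right)^{3}} = \frac{1}{\left(2 \cdot 3 \left(-6\right) \left(1 + 3 \left(-6\right)\right)\right)^{3}} = \frac{1}{\left(2 \left(-18\right) \left(1 - 18\right)\right)^{3}} = \frac{1}{\left(2 \left(-18\right) \left(-17\right)\right)^{3}} = \frac{1}{612^{3}} = \frac{1}{229220928}$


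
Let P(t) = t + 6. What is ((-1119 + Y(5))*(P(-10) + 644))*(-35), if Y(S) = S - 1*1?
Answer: 24976000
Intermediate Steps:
Y(S) = -1 + S (Y(S) = S - 1 = -1 + S)
P(t) = 6 + t
((-1119 + Y(5))*(P(-10) + 644))*(-35) = ((-1119 + (-1 + 5))*((6 - 10) + 644))*(-35) = ((-1119 + 4)*(-4 + 644))*(-35) = -1115*640*(-35) = -713600*(-35) = 24976000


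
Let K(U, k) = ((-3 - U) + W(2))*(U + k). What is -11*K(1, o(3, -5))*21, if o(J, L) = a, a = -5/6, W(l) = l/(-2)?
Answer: 385/2 ≈ 192.50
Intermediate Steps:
W(l) = -l/2 (W(l) = l*(-1/2) = -l/2)
a = -5/6 (a = -5*1/6 = -5/6 ≈ -0.83333)
o(J, L) = -5/6
K(U, k) = (-4 - U)*(U + k) (K(U, k) = ((-3 - U) - 1/2*2)*(U + k) = ((-3 - U) - 1)*(U + k) = (-4 - U)*(U + k))
-11*K(1, o(3, -5))*21 = -11*(-1*1**2 - 4*1 - 4*(-5/6) - 1*1*(-5/6))*21 = -11*(-1*1 - 4 + 10/3 + 5/6)*21 = -11*(-1 - 4 + 10/3 + 5/6)*21 = -11*(-5/6)*21 = (55/6)*21 = 385/2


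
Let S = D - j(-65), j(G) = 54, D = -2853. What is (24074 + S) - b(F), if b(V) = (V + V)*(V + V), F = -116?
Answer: -32657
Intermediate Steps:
b(V) = 4*V² (b(V) = (2*V)*(2*V) = 4*V²)
S = -2907 (S = -2853 - 1*54 = -2853 - 54 = -2907)
(24074 + S) - b(F) = (24074 - 2907) - 4*(-116)² = 21167 - 4*13456 = 21167 - 1*53824 = 21167 - 53824 = -32657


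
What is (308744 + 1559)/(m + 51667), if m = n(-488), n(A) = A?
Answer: 310303/51179 ≈ 6.0631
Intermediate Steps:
m = -488
(308744 + 1559)/(m + 51667) = (308744 + 1559)/(-488 + 51667) = 310303/51179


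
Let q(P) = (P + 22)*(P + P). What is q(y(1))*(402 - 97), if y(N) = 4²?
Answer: 370880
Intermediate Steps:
y(N) = 16
q(P) = 2*P*(22 + P) (q(P) = (22 + P)*(2*P) = 2*P*(22 + P))
q(y(1))*(402 - 97) = (2*16*(22 + 16))*(402 - 97) = (2*16*38)*305 = 1216*305 = 370880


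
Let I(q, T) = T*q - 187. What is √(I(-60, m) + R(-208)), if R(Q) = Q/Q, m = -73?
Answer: 3*√466 ≈ 64.761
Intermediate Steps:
R(Q) = 1
I(q, T) = -187 + T*q
√(I(-60, m) + R(-208)) = √((-187 - 73*(-60)) + 1) = √((-187 + 4380) + 1) = √(4193 + 1) = √4194 = 3*√466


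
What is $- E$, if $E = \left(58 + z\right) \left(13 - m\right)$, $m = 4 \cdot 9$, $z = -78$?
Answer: $-460$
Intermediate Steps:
$m = 36$
$E = 460$ ($E = \left(58 - 78\right) \left(13 - 36\right) = - 20 \left(13 - 36\right) = \left(-20\right) \left(-23\right) = 460$)
$- E = \left(-1\right) 460 = -460$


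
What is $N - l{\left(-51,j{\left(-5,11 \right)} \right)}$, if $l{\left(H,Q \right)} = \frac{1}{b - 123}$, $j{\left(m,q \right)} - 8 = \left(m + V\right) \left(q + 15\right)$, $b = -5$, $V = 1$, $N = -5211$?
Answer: $- \frac{667007}{128} \approx -5211.0$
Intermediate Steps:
$j{\left(m,q \right)} = 8 + \left(1 + m\right) \left(15 + q\right)$ ($j{\left(m,q \right)} = 8 + \left(m + 1\right) \left(q + 15\right) = 8 + \left(1 + m\right) \left(15 + q\right)$)
$l{\left(H,Q \right)} = - \frac{1}{128}$ ($l{\left(H,Q \right)} = \frac{1}{-5 - 123} = \frac{1}{-128} = - \frac{1}{128}$)
$N - l{\left(-51,j{\left(-5,11 \right)} \right)} = -5211 - - \frac{1}{128} = -5211 + \frac{1}{128} = - \frac{667007}{128}$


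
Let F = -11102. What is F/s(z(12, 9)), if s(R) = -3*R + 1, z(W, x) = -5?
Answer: -5551/8 ≈ -693.88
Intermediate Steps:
s(R) = 1 - 3*R
F/s(z(12, 9)) = -11102/(1 - 3*(-5)) = -11102/(1 + 15) = -11102/16 = -11102*1/16 = -5551/8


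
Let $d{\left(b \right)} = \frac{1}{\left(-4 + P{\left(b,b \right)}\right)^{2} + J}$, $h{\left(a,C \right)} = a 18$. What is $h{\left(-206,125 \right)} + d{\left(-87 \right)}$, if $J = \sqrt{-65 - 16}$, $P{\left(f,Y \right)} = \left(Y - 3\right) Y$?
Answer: $- \frac{13909102248842250680}{3751106323868257} - \frac{9 i}{3751106323868257} \approx -3708.0 - 2.3993 \cdot 10^{-15} i$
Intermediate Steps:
$P{\left(f,Y \right)} = Y \left(-3 + Y\right)$ ($P{\left(f,Y \right)} = \left(-3 + Y\right) Y = Y \left(-3 + Y\right)$)
$J = 9 i$ ($J = \sqrt{-81} = 9 i \approx 9.0 i$)
$h{\left(a,C \right)} = 18 a$
$d{\left(b \right)} = \frac{1}{\left(-4 + b \left(-3 + b\right)\right)^{2} + 9 i}$
$h{\left(-206,125 \right)} + d{\left(-87 \right)} = 18 \left(-206\right) + \frac{1}{\left(-4 - 87 \left(-3 - 87\right)\right)^{2} + 9 i} = -3708 + \frac{1}{\left(-4 - -7830\right)^{2} + 9 i} = -3708 + \frac{1}{\left(-4 + 7830\right)^{2} + 9 i} = -3708 + \frac{1}{7826^{2} + 9 i} = -3708 + \frac{1}{61246276 + 9 i} = -3708 + \frac{61246276 - 9 i}{3751106323868257}$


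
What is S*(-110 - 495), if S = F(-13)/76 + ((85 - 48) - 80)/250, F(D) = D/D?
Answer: 182589/1900 ≈ 96.099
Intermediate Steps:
F(D) = 1
S = -1509/9500 (S = 1/76 + ((85 - 48) - 80)/250 = 1*(1/76) + (37 - 80)*(1/250) = 1/76 - 43*1/250 = 1/76 - 43/250 = -1509/9500 ≈ -0.15884)
S*(-110 - 495) = -1509*(-110 - 495)/9500 = -1509/9500*(-605) = 182589/1900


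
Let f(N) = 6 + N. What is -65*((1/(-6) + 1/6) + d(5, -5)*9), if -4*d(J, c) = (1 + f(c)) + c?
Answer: -1755/4 ≈ -438.75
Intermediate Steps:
d(J, c) = -7/4 - c/2 (d(J, c) = -((1 + (6 + c)) + c)/4 = -((7 + c) + c)/4 = -(7 + 2*c)/4 = -7/4 - c/2)
-65*((1/(-6) + 1/6) + d(5, -5)*9) = -65*((1/(-6) + 1/6) + (-7/4 - 1/2*(-5))*9) = -65*((1*(-1/6) + 1*(1/6)) + (-7/4 + 5/2)*9) = -65*((-1/6 + 1/6) + (3/4)*9) = -65*(0 + 27/4) = -65*27/4 = -1755/4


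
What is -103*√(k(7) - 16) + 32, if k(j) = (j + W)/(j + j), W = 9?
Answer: 32 - 206*I*√182/7 ≈ 32.0 - 397.01*I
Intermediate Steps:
k(j) = (9 + j)/(2*j) (k(j) = (j + 9)/(j + j) = (9 + j)/((2*j)) = (9 + j)*(1/(2*j)) = (9 + j)/(2*j))
-103*√(k(7) - 16) + 32 = -103*√((½)*(9 + 7)/7 - 16) + 32 = -103*√((½)*(⅐)*16 - 16) + 32 = -103*√(8/7 - 16) + 32 = -206*I*√182/7 + 32 = 32 - 206*I*√182/7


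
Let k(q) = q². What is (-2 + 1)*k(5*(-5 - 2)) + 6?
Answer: -1219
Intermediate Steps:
(-2 + 1)*k(5*(-5 - 2)) + 6 = (-2 + 1)*(5*(-5 - 2))² + 6 = -(5*(-7))² + 6 = -1*(-35)² + 6 = -1*1225 + 6 = -1225 + 6 = -1219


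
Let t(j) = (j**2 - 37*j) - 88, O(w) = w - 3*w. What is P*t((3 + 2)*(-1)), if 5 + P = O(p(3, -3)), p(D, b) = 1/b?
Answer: -1586/3 ≈ -528.67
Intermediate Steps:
p(D, b) = 1/b
O(w) = -2*w
t(j) = -88 + j**2 - 37*j
P = -13/3 (P = -5 - 2/(-3) = -5 - 2*(-1/3) = -5 + 2/3 = -13/3 ≈ -4.3333)
P*t((3 + 2)*(-1)) = -13*(-88 + ((3 + 2)*(-1))**2 - 37*(3 + 2)*(-1))/3 = -13*(-88 + (5*(-1))**2 - 185*(-1))/3 = -13*(-88 + (-5)**2 - 37*(-5))/3 = -13*(-88 + 25 + 185)/3 = -13/3*122 = -1586/3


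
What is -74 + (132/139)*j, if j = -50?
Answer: -16886/139 ≈ -121.48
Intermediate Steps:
-74 + (132/139)*j = -74 + (132/139)*(-50) = -74 - 6600/139 = -16886/139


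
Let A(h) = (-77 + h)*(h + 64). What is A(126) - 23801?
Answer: -14491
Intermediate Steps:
A(h) = (-77 + h)*(64 + h)
A(126) - 23801 = (-4928 + 126**2 - 13*126) - 23801 = (-4928 + 15876 - 1638) - 23801 = 9310 - 23801 = -14491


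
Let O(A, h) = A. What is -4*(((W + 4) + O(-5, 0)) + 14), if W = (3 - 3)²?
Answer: -52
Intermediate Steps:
W = 0 (W = 0² = 0)
-4*(((W + 4) + O(-5, 0)) + 14) = -4*(((0 + 4) - 5) + 14) = -4*((4 - 5) + 14) = -4*(-1 + 14) = -4*13 = -52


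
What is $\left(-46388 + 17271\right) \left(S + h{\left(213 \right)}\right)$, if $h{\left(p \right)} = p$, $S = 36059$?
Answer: $-1056131824$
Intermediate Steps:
$\left(-46388 + 17271\right) \left(S + h{\left(213 \right)}\right) = \left(-46388 + 17271\right) \left(36059 + 213\right) = \left(-29117\right) 36272 = -1056131824$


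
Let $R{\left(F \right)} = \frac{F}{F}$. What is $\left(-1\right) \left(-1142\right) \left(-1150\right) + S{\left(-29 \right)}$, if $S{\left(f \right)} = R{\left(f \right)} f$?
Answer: $-1313329$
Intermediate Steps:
$R{\left(F \right)} = 1$
$S{\left(f \right)} = f$ ($S{\left(f \right)} = 1 f = f$)
$\left(-1\right) \left(-1142\right) \left(-1150\right) + S{\left(-29 \right)} = \left(-1\right) \left(-1142\right) \left(-1150\right) - 29 = 1142 \left(-1150\right) - 29 = -1313300 - 29 = -1313329$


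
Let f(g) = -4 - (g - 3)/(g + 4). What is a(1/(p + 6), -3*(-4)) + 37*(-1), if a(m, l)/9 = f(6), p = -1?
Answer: -757/10 ≈ -75.700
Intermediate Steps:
f(g) = -4 - (-3 + g)/(4 + g)
a(m, l) = -387/10 (a(m, l) = 9*((-13 - 5*6)/(4 + 6)) = 9*((-13 - 30)/10) = 9*((1/10)*(-43)) = 9*(-43/10) = -387/10)
a(1/(p + 6), -3*(-4)) + 37*(-1) = -387/10 + 37*(-1) = -387/10 - 37 = -757/10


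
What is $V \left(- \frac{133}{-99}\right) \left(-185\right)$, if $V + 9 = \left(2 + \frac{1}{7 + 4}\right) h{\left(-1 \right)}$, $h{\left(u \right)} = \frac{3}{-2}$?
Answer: $\frac{2189845}{726} \approx 3016.3$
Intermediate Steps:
$h{\left(u \right)} = - \frac{3}{2}$ ($h{\left(u \right)} = 3 \left(- \frac{1}{2}\right) = - \frac{3}{2}$)
$V = - \frac{267}{22}$ ($V = -9 + \left(2 + \frac{1}{7 + 4}\right) \left(- \frac{3}{2}\right) = -9 + \left(2 + \frac{1}{11}\right) \left(- \frac{3}{2}\right) = -9 + \frac{23}{11} \left(- \frac{3}{2}\right) = -9 - \frac{69}{22} = - \frac{267}{22} \approx -12.136$)
$V \left(- \frac{133}{-99}\right) \left(-185\right) = - \frac{267 \left(- \frac{133}{-99}\right)}{22} \left(-185\right) = - \frac{267 \left(\left(-133\right) \left(- \frac{1}{99}\right)\right)}{22} \left(-185\right) = \left(- \frac{267}{22}\right) \frac{133}{99} \left(-185\right) = \left(- \frac{11837}{726}\right) \left(-185\right) = \frac{2189845}{726}$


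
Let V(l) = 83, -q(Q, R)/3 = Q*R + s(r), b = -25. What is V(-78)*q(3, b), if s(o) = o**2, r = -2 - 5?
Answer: 6474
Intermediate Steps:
r = -7
q(Q, R) = -147 - 3*Q*R (q(Q, R) = -3*(Q*R + (-7)**2) = -3*(Q*R + 49) = -3*(49 + Q*R) = -147 - 3*Q*R)
V(-78)*q(3, b) = 83*(-147 - 3*3*(-25)) = 83*(-147 + 225) = 83*78 = 6474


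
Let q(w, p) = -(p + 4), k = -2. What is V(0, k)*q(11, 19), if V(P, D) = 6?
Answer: -138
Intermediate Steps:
q(w, p) = -4 - p (q(w, p) = -(4 + p) = -4 - p)
V(0, k)*q(11, 19) = 6*(-4 - 1*19) = 6*(-4 - 19) = 6*(-23) = -138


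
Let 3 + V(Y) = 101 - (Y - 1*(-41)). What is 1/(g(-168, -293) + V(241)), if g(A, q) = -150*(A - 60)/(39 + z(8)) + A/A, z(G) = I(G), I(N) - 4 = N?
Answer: 17/8289 ≈ 0.0020509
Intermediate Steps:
I(N) = 4 + N
z(G) = 4 + G
V(Y) = 57 - Y (V(Y) = -3 + (101 - (Y - 1*(-41))) = -3 + (101 - (Y + 41)) = -3 + (101 - (41 + Y)) = -3 + (101 + (-41 - Y)) = -3 + (60 - Y) = 57 - Y)
g(A, q) = 3017/17 - 50*A/17 (g(A, q) = -150*(A - 60)/(39 + (4 + 8)) + A/A = -150*(-60 + A)/(39 + 12) + 1 = -(-3000/17 + 50*A/17) + 1 = -150*(-20/17 + A/51) + 1 = (3000/17 - 50*A/17) + 1 = 3017/17 - 50*A/17)
1/(g(-168, -293) + V(241)) = 1/((3017/17 - 50/17*(-168)) + (57 - 1*241)) = 1/((3017/17 + 8400/17) + (57 - 241)) = 1/(11417/17 - 184) = 1/(8289/17) = 17/8289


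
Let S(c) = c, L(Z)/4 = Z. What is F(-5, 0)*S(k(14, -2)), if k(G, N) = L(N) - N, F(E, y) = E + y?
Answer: 30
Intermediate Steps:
L(Z) = 4*Z
k(G, N) = 3*N (k(G, N) = 4*N - N = 3*N)
F(-5, 0)*S(k(14, -2)) = (-5 + 0)*(3*(-2)) = -5*(-6) = 30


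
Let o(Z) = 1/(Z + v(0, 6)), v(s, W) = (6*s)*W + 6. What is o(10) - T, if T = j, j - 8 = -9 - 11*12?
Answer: 2129/16 ≈ 133.06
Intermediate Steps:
j = -133 (j = 8 + (-9 - 11*12) = 8 + (-9 - 132) = 8 - 141 = -133)
v(s, W) = 6 + 6*W*s (v(s, W) = 6*W*s + 6 = 6 + 6*W*s)
T = -133
o(Z) = 1/(6 + Z) (o(Z) = 1/(Z + (6 + 6*6*0)) = 1/(Z + (6 + 0)) = 1/(Z + 6) = 1/(6 + Z))
o(10) - T = 1/(6 + 10) - 1*(-133) = 1/16 + 133 = 2129/16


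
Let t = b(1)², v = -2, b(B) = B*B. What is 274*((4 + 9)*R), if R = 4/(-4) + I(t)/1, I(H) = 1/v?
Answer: -5343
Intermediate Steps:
b(B) = B²
t = 1 (t = (1²)² = 1² = 1)
I(H) = -½ (I(H) = 1/(-2) = -½)
R = -3/2 (R = 4/(-4) - ½/1 = 4*(-¼) - ½*1 = -1 - ½ = -3/2 ≈ -1.5000)
274*((4 + 9)*R) = 274*((4 + 9)*(-3/2)) = 274*(13*(-3/2)) = 274*(-39/2) = -5343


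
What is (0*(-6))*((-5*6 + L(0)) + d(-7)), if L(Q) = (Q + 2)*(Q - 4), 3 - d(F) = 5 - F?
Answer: 0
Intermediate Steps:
d(F) = -2 + F (d(F) = 3 - (5 - F) = 3 + (-5 + F) = -2 + F)
L(Q) = (-4 + Q)*(2 + Q) (L(Q) = (2 + Q)*(-4 + Q) = (-4 + Q)*(2 + Q))
(0*(-6))*((-5*6 + L(0)) + d(-7)) = (0*(-6))*((-5*6 + (-8 + 0² - 2*0)) + (-2 - 7)) = 0*((-30 + (-8 + 0 + 0)) - 9) = 0*((-30 - 8) - 9) = 0*(-38 - 9) = 0*(-47) = 0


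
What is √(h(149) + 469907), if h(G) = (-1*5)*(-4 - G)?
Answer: 4*√29417 ≈ 686.06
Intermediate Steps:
h(G) = 20 + 5*G (h(G) = -5*(-4 - G) = 20 + 5*G)
√(h(149) + 469907) = √((20 + 5*149) + 469907) = √((20 + 745) + 469907) = √(765 + 469907) = √470672 = 4*√29417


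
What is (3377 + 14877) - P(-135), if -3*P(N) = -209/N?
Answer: 7393079/405 ≈ 18255.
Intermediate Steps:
P(N) = 209/(3*N) (P(N) = -(-209)/(3*N) = 209/(3*N))
(3377 + 14877) - P(-135) = (3377 + 14877) - 209/(3*(-135)) = 18254 - 209*(-1)/(3*135) = 18254 - 1*(-209/405) = 18254 + 209/405 = 7393079/405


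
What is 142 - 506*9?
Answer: -4412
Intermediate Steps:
142 - 506*9 = 142 - 46*99 = 142 - 4554 = -4412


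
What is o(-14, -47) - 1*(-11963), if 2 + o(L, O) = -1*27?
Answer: 11934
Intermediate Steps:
o(L, O) = -29 (o(L, O) = -2 - 1*27 = -2 - 27 = -29)
o(-14, -47) - 1*(-11963) = -29 - 1*(-11963) = -29 + 11963 = 11934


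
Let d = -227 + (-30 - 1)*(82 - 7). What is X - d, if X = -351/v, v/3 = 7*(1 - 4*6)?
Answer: 410989/161 ≈ 2552.7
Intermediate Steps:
v = -483 (v = 3*(7*(1 - 4*6)) = 3*(7*(1 - 24)) = 3*(7*(-23)) = 3*(-161) = -483)
X = 117/161 (X = -351/(-483) = -351*(-1/483) = 117/161 ≈ 0.72671)
d = -2552 (d = -227 - 31*75 = -227 - 2325 = -2552)
X - d = 117/161 - 1*(-2552) = 117/161 + 2552 = 410989/161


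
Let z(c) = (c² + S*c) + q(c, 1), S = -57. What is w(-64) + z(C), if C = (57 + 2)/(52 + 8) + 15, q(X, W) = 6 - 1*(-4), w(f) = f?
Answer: -2554499/3600 ≈ -709.58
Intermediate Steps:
q(X, W) = 10 (q(X, W) = 6 + 4 = 10)
C = 959/60 (C = 59/60 + 15 = 959/60 ≈ 15.983)
z(c) = 10 + c² - 57*c (z(c) = (c² - 57*c) + 10 = 10 + c² - 57*c)
w(-64) + z(C) = -64 + (10 + (959/60)² - 57*959/60) = -64 + (10 + 919681/3600 - 18221/20) = -64 - 2324099/3600 = -2554499/3600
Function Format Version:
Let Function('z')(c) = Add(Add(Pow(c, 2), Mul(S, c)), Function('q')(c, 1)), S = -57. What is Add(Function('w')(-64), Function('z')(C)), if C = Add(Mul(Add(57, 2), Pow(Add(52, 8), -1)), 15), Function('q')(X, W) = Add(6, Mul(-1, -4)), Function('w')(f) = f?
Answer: Rational(-2554499, 3600) ≈ -709.58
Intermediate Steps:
Function('q')(X, W) = 10 (Function('q')(X, W) = Add(6, 4) = 10)
C = Rational(959, 60) (C = Add(Mul(59, Pow(60, -1)), 15) = Add(Mul(59, Rational(1, 60)), 15) = Add(Rational(59, 60), 15) = Rational(959, 60) ≈ 15.983)
Function('z')(c) = Add(10, Pow(c, 2), Mul(-57, c)) (Function('z')(c) = Add(Add(Pow(c, 2), Mul(-57, c)), 10) = Add(10, Pow(c, 2), Mul(-57, c)))
Add(Function('w')(-64), Function('z')(C)) = Add(-64, Add(10, Pow(Rational(959, 60), 2), Mul(-57, Rational(959, 60)))) = Add(-64, Add(10, Rational(919681, 3600), Rational(-18221, 20))) = Add(-64, Rational(-2324099, 3600)) = Rational(-2554499, 3600)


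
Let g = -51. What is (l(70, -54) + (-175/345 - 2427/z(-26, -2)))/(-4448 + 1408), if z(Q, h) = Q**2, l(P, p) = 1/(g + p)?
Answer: 117629/87068800 ≈ 0.0013510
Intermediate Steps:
l(P, p) = 1/(-51 + p)
(l(70, -54) + (-175/345 - 2427/z(-26, -2)))/(-4448 + 1408) = (1/(-51 - 54) + (-175/345 - 2427/((-26)**2)))/(-4448 + 1408) = (1/(-105) + (-175*1/345 - 2427/676))/(-3040) = (-1/105 + (-35/69 - 2427*1/676))*(-1/3040) = (-1/105 + (-35/69 - 2427/676))*(-1/3040) = (-1/105 - 191123/46644)*(-1/3040) = -2234951/544180*(-1/3040) = 117629/87068800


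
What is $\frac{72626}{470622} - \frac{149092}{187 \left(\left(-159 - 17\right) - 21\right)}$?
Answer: $\frac{36420722219}{8668621929} \approx 4.2014$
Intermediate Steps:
$\frac{72626}{470622} - \frac{149092}{187 \left(\left(-159 - 17\right) - 21\right)} = 72626 \cdot \frac{1}{470622} - \frac{149092}{187 \left(\left(-159 - 17\right) - 21\right)} = \frac{36313}{235311} - \frac{149092}{187 \left(-176 - 21\right)} = \frac{36313}{235311} - \frac{149092}{187 \left(-197\right)} = \frac{36313}{235311} - \frac{149092}{-36839} = \frac{36313}{235311} - - \frac{149092}{36839} = \frac{36313}{235311} + \frac{149092}{36839} = \frac{36420722219}{8668621929}$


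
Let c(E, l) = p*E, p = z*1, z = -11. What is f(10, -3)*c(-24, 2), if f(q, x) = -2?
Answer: -528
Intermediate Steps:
p = -11 (p = -11*1 = -11)
c(E, l) = -11*E
f(10, -3)*c(-24, 2) = -(-22)*(-24) = -2*264 = -528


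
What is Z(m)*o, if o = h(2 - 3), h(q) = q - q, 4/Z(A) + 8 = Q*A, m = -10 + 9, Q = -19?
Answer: 0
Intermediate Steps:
m = -1
Z(A) = 4/(-8 - 19*A)
h(q) = 0
o = 0
Z(m)*o = (4/(-8 - 19*(-1)))*0 = (4/(-8 + 19))*0 = (4/11)*0 = 0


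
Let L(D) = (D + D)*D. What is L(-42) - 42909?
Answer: -39381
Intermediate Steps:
L(D) = 2*D**2 (L(D) = (2*D)*D = 2*D**2)
L(-42) - 42909 = 2*(-42)**2 - 42909 = 2*1764 - 42909 = 3528 - 42909 = -39381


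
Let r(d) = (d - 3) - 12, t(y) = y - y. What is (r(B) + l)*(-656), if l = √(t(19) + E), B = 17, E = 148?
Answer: -1312 - 1312*√37 ≈ -9292.6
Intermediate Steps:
t(y) = 0
r(d) = -15 + d (r(d) = (-3 + d) - 12 = -15 + d)
l = 2*√37 (l = √(0 + 148) = √148 = 2*√37 ≈ 12.166)
(r(B) + l)*(-656) = ((-15 + 17) + 2*√37)*(-656) = (2 + 2*√37)*(-656) = -1312 - 1312*√37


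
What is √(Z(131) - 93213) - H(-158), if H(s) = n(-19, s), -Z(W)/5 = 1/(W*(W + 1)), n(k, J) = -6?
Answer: 6 + I*√6967980865923/8646 ≈ 6.0 + 305.31*I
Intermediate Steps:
Z(W) = -5/(W*(1 + W)) (Z(W) = -5*1/(W*(W + 1)) = -5*1/(W*(1 + W)) = -5/(W*(1 + W)))
H(s) = -6
√(Z(131) - 93213) - H(-158) = √(-5/(131*(1 + 131)) - 93213) - 1*(-6) = √(-5*1/131/132 - 93213) + 6 = √(-5*1/131*1/132 - 93213) + 6 = √(-5/17292 - 93213) + 6 = √(-1611839201/17292) + 6 = I*√6967980865923/8646 + 6 = 6 + I*√6967980865923/8646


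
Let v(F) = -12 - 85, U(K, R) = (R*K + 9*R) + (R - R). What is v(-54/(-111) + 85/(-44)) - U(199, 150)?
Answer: -31297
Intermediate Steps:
U(K, R) = 9*R + K*R (U(K, R) = (K*R + 9*R) + 0 = (9*R + K*R) + 0 = 9*R + K*R)
v(F) = -97
v(-54/(-111) + 85/(-44)) - U(199, 150) = -97 - 150*(9 + 199) = -97 - 150*208 = -97 - 1*31200 = -97 - 31200 = -31297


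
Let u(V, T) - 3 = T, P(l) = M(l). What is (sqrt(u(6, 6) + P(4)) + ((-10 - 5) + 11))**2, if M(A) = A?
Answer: (-4 + sqrt(13))**2 ≈ 0.15559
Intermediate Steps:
P(l) = l
u(V, T) = 3 + T
(sqrt(u(6, 6) + P(4)) + ((-10 - 5) + 11))**2 = (sqrt((3 + 6) + 4) + ((-10 - 5) + 11))**2 = (sqrt(9 + 4) + (-15 + 11))**2 = (sqrt(13) - 4)**2 = (-4 + sqrt(13))**2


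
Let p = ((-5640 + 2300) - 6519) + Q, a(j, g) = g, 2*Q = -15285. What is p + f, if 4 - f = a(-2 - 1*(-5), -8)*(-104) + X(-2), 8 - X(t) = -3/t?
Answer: -18336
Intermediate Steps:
Q = -15285/2 (Q = (½)*(-15285) = -15285/2 ≈ -7642.5)
X(t) = 8 + 3/t (X(t) = 8 - (-3)/t = 8 + 3/t)
p = -35003/2 (p = ((-5640 + 2300) - 6519) - 15285/2 = (-3340 - 6519) - 15285/2 = -9859 - 15285/2 = -35003/2 ≈ -17502.)
f = -1669/2 (f = 4 - (-8*(-104) + (8 + 3/(-2))) = 4 - (832 + (8 + 3*(-½))) = 4 - (832 + (8 - 3/2)) = 4 - (832 + 13/2) = 4 - 1*1677/2 = 4 - 1677/2 = -1669/2 ≈ -834.50)
p + f = -35003/2 - 1669/2 = -18336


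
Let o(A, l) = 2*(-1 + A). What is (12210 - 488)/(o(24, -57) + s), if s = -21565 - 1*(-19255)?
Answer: -5861/1132 ≈ -5.1776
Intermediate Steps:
o(A, l) = -2 + 2*A
s = -2310 (s = -21565 + 19255 = -2310)
(12210 - 488)/(o(24, -57) + s) = (12210 - 488)/((-2 + 2*24) - 2310) = 11722/((-2 + 48) - 2310) = 11722/(46 - 2310) = 11722/(-2264) = 11722*(-1/2264) = -5861/1132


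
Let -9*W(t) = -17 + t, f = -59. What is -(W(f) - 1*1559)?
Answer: 13955/9 ≈ 1550.6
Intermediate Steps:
W(t) = 17/9 - t/9 (W(t) = -(-17 + t)/9 = 17/9 - t/9)
-(W(f) - 1*1559) = -((17/9 - 1/9*(-59)) - 1*1559) = -((17/9 + 59/9) - 1559) = -(76/9 - 1559) = -1*(-13955/9) = 13955/9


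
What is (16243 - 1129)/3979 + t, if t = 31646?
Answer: 125934548/3979 ≈ 31650.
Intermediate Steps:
(16243 - 1129)/3979 + t = (16243 - 1129)/3979 + 31646 = 15114*(1/3979) + 31646 = 15114/3979 + 31646 = 125934548/3979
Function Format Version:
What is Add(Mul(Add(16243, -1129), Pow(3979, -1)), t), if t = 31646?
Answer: Rational(125934548, 3979) ≈ 31650.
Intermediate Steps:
Add(Mul(Add(16243, -1129), Pow(3979, -1)), t) = Add(Mul(Add(16243, -1129), Pow(3979, -1)), 31646) = Add(Mul(15114, Rational(1, 3979)), 31646) = Add(Rational(15114, 3979), 31646) = Rational(125934548, 3979)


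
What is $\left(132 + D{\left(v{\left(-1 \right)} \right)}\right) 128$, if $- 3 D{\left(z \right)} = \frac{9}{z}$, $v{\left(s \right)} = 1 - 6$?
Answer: $\frac{84864}{5} \approx 16973.0$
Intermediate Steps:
$v{\left(s \right)} = -5$ ($v{\left(s \right)} = 1 - 6 = -5$)
$D{\left(z \right)} = - \frac{3}{z}$ ($D{\left(z \right)} = - \frac{9 \frac{1}{z}}{3} = - \frac{3}{z}$)
$\left(132 + D{\left(v{\left(-1 \right)} \right)}\right) 128 = \left(132 - \frac{3}{-5}\right) 128 = \left(132 - - \frac{3}{5}\right) 128 = \left(132 + \frac{3}{5}\right) 128 = \frac{663}{5} \cdot 128 = \frac{84864}{5}$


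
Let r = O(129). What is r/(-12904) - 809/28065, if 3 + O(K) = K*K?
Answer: -238692403/181075380 ≈ -1.3182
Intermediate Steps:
O(K) = -3 + K² (O(K) = -3 + K*K = -3 + K²)
r = 16638 (r = -3 + 129² = -3 + 16641 = 16638)
r/(-12904) - 809/28065 = 16638/(-12904) - 809/28065 = 16638*(-1/12904) - 809*1/28065 = -8319/6452 - 809/28065 = -238692403/181075380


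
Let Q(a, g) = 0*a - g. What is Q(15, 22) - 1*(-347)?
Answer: 325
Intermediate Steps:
Q(a, g) = -g (Q(a, g) = 0 - g = -g)
Q(15, 22) - 1*(-347) = -1*22 - 1*(-347) = -22 + 347 = 325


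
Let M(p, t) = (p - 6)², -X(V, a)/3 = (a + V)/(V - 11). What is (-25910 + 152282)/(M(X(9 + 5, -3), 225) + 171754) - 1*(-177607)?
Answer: 30556167473/172043 ≈ 1.7761e+5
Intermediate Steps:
X(V, a) = -3*(V + a)/(-11 + V) (X(V, a) = -3*(a + V)/(V - 11) = -3*(V + a)/(-11 + V))
M(p, t) = (-6 + p)²
(-25910 + 152282)/(M(X(9 + 5, -3), 225) + 171754) - 1*(-177607) = (-25910 + 152282)/((-6 + 3*(-(9 + 5) - 1*(-3))/(-11 + (9 + 5)))² + 171754) - 1*(-177607) = 126372/((-6 + 3*(-1*14 + 3)/(-11 + 14))² + 171754) + 177607 = 126372/((-6 + 3*(-14 + 3)/3)² + 171754) + 177607 = 126372/((-6 + 3*(⅓)*(-11))² + 171754) + 177607 = 126372/((-6 - 11)² + 171754) + 177607 = 126372/((-17)² + 171754) + 177607 = 126372/(289 + 171754) + 177607 = 126372/172043 + 177607 = 30556167473/172043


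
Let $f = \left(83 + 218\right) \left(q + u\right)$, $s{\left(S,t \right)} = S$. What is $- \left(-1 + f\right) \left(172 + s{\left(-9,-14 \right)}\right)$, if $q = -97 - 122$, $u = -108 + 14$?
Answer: $15356882$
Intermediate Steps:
$u = -94$
$q = -219$
$f = -94213$ ($f = \left(83 + 218\right) \left(-219 - 94\right) = 301 \left(-313\right) = -94213$)
$- \left(-1 + f\right) \left(172 + s{\left(-9,-14 \right)}\right) = - \left(-1 - 94213\right) \left(172 - 9\right) = - \left(-94214\right) 163 = \left(-1\right) \left(-15356882\right) = 15356882$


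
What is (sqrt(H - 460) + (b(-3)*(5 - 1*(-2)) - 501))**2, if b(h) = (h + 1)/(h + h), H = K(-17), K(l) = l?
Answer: 2233723/9 - 2992*I*sqrt(53) ≈ 2.4819e+5 - 21782.0*I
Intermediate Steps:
H = -17
b(h) = (1 + h)/(2*h) (b(h) = (1 + h)/((2*h)) = (1 + h)*(1/(2*h)) = (1 + h)/(2*h))
(sqrt(H - 460) + (b(-3)*(5 - 1*(-2)) - 501))**2 = (sqrt(-17 - 460) + (((1/2)*(1 - 3)/(-3))*(5 - 1*(-2)) - 501))**2 = (sqrt(-477) + (((1/2)*(-1/3)*(-2))*(5 + 2) - 501))**2 = (3*I*sqrt(53) + ((1/3)*7 - 501))**2 = (3*I*sqrt(53) + (7/3 - 501))**2 = (3*I*sqrt(53) - 1496/3)**2 = (-1496/3 + 3*I*sqrt(53))**2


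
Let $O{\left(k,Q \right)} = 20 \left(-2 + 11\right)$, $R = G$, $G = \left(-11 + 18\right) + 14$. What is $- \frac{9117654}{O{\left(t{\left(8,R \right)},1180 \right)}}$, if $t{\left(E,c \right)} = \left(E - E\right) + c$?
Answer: $- \frac{1519609}{30} \approx -50654.0$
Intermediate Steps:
$G = 21$ ($G = 7 + 14 = 21$)
$R = 21$
$t{\left(E,c \right)} = c$ ($t{\left(E,c \right)} = 0 + c = c$)
$O{\left(k,Q \right)} = 180$ ($O{\left(k,Q \right)} = 20 \cdot 9 = 180$)
$- \frac{9117654}{O{\left(t{\left(8,R \right)},1180 \right)}} = - \frac{9117654}{180} = \left(-9117654\right) \frac{1}{180} = - \frac{1519609}{30}$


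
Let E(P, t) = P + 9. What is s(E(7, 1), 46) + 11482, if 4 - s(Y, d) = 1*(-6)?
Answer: 11492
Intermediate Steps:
E(P, t) = 9 + P
s(Y, d) = 10 (s(Y, d) = 4 - (-6) = 4 - 1*(-6) = 4 + 6 = 10)
s(E(7, 1), 46) + 11482 = 10 + 11482 = 11492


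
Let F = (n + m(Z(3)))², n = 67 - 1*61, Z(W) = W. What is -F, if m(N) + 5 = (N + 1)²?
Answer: -289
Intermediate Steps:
n = 6 (n = 67 - 61 = 6)
m(N) = -5 + (1 + N)² (m(N) = -5 + (N + 1)² = -5 + (1 + N)²)
F = 289 (F = (6 + (-5 + (1 + 3)²))² = (6 + (-5 + 4²))² = (6 + (-5 + 16))² = (6 + 11)² = 17² = 289)
-F = -1*289 = -289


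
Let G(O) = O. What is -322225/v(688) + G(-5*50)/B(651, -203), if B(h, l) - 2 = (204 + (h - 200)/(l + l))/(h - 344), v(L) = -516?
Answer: 90789358825/171135012 ≈ 530.51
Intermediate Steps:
B(h, l) = 2 + (204 + (-200 + h)/(2*l))/(-344 + h) (B(h, l) = 2 + (204 + (h - 200)/(l + l))/(h - 344) = 2 + (204 + (-200 + h)/((2*l)))/(-344 + h) = 2 + (204 + (-200 + h)*(1/(2*l)))/(-344 + h) = 2 + (204 + (-200 + h)/(2*l))/(-344 + h))
-322225/v(688) + G(-5*50)/B(651, -203) = -322225/(-516) + (-5*50)/(((1/2)*(-200 + 651 - 968*(-203) + 4*651*(-203))/(-203*(-344 + 651)))) = -322225*(-1/516) - 250*(-124642/(-200 + 651 + 196504 - 528612)) = 322225/516 - 250/((1/2)*(-1/203)*(1/307)*(-331657)) = 322225/516 - 250/331657/124642 = 322225/516 - 250*124642/331657 = 322225/516 - 31160500/331657 = 90789358825/171135012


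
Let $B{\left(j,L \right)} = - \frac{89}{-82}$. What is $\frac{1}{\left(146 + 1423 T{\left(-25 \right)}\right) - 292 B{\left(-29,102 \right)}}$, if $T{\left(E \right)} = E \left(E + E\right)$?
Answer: $\frac{41}{72921742} \approx 5.6225 \cdot 10^{-7}$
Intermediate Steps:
$T{\left(E \right)} = 2 E^{2}$ ($T{\left(E \right)} = E 2 E = 2 E^{2}$)
$B{\left(j,L \right)} = \frac{89}{82}$ ($B{\left(j,L \right)} = \left(-89\right) \left(- \frac{1}{82}\right) = \frac{89}{82}$)
$\frac{1}{\left(146 + 1423 T{\left(-25 \right)}\right) - 292 B{\left(-29,102 \right)}} = \frac{1}{\left(146 + 1423 \cdot 2 \left(-25\right)^{2}\right) - \frac{12994}{41}} = \frac{1}{\left(146 + 1423 \cdot 2 \cdot 625\right) - \frac{12994}{41}} = \frac{1}{\left(146 + 1423 \cdot 1250\right) - \frac{12994}{41}} = \frac{1}{\left(146 + 1778750\right) - \frac{12994}{41}} = \frac{1}{1778896 - \frac{12994}{41}} = \frac{1}{\frac{72921742}{41}} = \frac{41}{72921742}$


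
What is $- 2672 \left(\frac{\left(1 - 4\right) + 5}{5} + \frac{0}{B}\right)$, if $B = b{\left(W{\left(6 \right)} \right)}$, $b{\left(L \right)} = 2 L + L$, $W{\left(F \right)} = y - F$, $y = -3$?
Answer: $- \frac{5344}{5} \approx -1068.8$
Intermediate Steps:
$W{\left(F \right)} = -3 - F$
$b{\left(L \right)} = 3 L$
$B = -27$ ($B = 3 \left(-3 - 6\right) = 3 \left(-9\right) = -27$)
$- 2672 \left(\frac{\left(1 - 4\right) + 5}{5} + \frac{0}{B}\right) = - 2672 \left(\frac{\left(1 - 4\right) + 5}{5} + \frac{0}{-27}\right) = - 2672 \left(\left(-3 + 5\right) \frac{1}{5} + 0 \left(- \frac{1}{27}\right)\right) = - 2672 \left(2 \cdot \frac{1}{5} + 0\right) = - 2672 \left(\frac{2}{5} + 0\right) = \left(-2672\right) \frac{2}{5} = - \frac{5344}{5}$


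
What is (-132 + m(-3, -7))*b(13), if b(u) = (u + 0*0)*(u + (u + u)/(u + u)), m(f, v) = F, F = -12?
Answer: -26208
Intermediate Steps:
m(f, v) = -12
b(u) = u*(1 + u) (b(u) = (u + 0)*(u + (2*u)/((2*u))) = u*(u + (2*u)*(1/(2*u))) = u*(u + 1) = u*(1 + u))
(-132 + m(-3, -7))*b(13) = (-132 - 12)*(13*(1 + 13)) = -1872*14 = -144*182 = -26208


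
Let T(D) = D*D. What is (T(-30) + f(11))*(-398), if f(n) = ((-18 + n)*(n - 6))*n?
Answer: -204970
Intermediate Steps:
T(D) = D**2
f(n) = n*(-18 + n)*(-6 + n) (f(n) = ((-18 + n)*(-6 + n))*n = n*(-18 + n)*(-6 + n))
(T(-30) + f(11))*(-398) = ((-30)**2 + 11*(108 + 11**2 - 24*11))*(-398) = (900 + 11*(108 + 121 - 264))*(-398) = (900 + 11*(-35))*(-398) = (900 - 385)*(-398) = 515*(-398) = -204970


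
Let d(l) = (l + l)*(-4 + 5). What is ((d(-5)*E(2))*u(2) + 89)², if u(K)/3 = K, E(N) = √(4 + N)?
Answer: 29521 - 10680*√6 ≈ 3360.4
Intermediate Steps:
u(K) = 3*K
d(l) = 2*l (d(l) = (2*l)*1 = 2*l)
((d(-5)*E(2))*u(2) + 89)² = (((2*(-5))*√(4 + 2))*(3*2) + 89)² = (-10*√6*6 + 89)² = (-60*√6 + 89)² = (89 - 60*√6)²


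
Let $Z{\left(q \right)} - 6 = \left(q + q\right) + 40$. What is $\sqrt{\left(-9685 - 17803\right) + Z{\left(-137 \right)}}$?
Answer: $26 i \sqrt{41} \approx 166.48 i$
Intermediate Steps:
$Z{\left(q \right)} = 46 + 2 q$ ($Z{\left(q \right)} = 6 + \left(\left(q + q\right) + 40\right) = 6 + \left(2 q + 40\right) = 6 + \left(40 + 2 q\right) = 46 + 2 q$)
$\sqrt{\left(-9685 - 17803\right) + Z{\left(-137 \right)}} = \sqrt{\left(-9685 - 17803\right) + \left(46 + 2 \left(-137\right)\right)} = \sqrt{-27488 + \left(46 - 274\right)} = \sqrt{-27488 - 228} = \sqrt{-27716} = 26 i \sqrt{41}$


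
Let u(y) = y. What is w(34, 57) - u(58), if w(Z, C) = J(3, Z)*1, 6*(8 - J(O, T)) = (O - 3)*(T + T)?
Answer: -50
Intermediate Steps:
J(O, T) = 8 - T*(-3 + O)/3 (J(O, T) = 8 - (O - 3)*(T + T)/6 = 8 - (-3 + O)*2*T/6 = 8 - T*(-3 + O)/3)
w(Z, C) = 8 (w(Z, C) = (8 + Z - ⅓*3*Z)*1 = (8 + Z - Z)*1 = 8*1 = 8)
w(34, 57) - u(58) = 8 - 1*58 = 8 - 58 = -50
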